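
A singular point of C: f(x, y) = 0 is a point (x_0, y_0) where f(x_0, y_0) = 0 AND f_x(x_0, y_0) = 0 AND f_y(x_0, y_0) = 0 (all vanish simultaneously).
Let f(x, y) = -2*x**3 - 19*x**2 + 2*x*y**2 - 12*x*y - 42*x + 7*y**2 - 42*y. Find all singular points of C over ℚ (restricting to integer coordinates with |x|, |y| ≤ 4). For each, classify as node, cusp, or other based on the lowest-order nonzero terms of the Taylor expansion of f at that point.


Singular points: {(-3, 3)}; classification: node.

Compute partial derivatives:
  f_x = -6*x**2 - 38*x + 2*y**2 - 12*y - 42.
  f_y = 4*x*y - 12*x + 14*y - 42.
Scan x_0 ∈ {−4, ..., 4}. For each x_0, f_y(x_0, y) is a polynomial in y; find its integer roots y ∈ {−4, ..., 4}, then test f_x and f at those candidates.
  x = -4: f_y(-4, y) = 6 - 2*y; vanishes at y ∈ {3}. (-4, 3): f_x = -4 ≠ 0.
  x = -3: f_y(-3, y) = 2*y - 6; vanishes at y ∈ {3}. (-3, 3): f_x = 0, f = 0 — SINGULAR.
  x = -2: f_y(-2, y) = 6*y - 18; vanishes at y ∈ {3}. (-2, 3): f_x = -8 ≠ 0.
  x = -1: f_y(-1, y) = 10*y - 30; vanishes at y ∈ {3}. (-1, 3): f_x = -28 ≠ 0.
  x = 0: f_y(0, y) = 14*y - 42; vanishes at y ∈ {3}. (0, 3): f_x = -60 ≠ 0.
  x = 1: f_y(1, y) = 18*y - 54; vanishes at y ∈ {3}. (1, 3): f_x = -104 ≠ 0.
  x = 2: f_y(2, y) = 22*y - 66; vanishes at y ∈ {3}. (2, 3): f_x = -160 ≠ 0.
  x = 3: f_y(3, y) = 26*y - 78; vanishes at y ∈ {3}. (3, 3): f_x = -228 ≠ 0.
  x = 4: f_y(4, y) = 30*y - 90; vanishes at y ∈ {3}. (4, 3): f_x = -308 ≠ 0.
Only singular point on the grid: (-3, 3).
Classify: substitute x = -3 + u, y = 3 + v and expand: f = -2*u**3 - u**2 + 2*u*v**2 + v**2.
No constant or linear terms (consistent with a singular point). Quadratic part: -u**2 + v**2. Cubic part: -2*u**3 + 2*u*v**2.
The quadratic part v**2 - u**2 = (v − u)(v + u) splits into two distinct linear factors, so there are two distinct tangent lines y − 3 = ±(x − -3) — this is a node (ordinary double point).
Classification: node.


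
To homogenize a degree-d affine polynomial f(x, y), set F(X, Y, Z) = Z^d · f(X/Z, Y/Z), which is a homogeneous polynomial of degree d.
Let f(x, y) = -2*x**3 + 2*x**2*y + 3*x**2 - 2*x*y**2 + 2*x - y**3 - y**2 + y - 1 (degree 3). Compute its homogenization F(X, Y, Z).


F(X, Y, Z) = -2*X**3 + 2*X**2*Y + 3*X**2*Z - 2*X*Y**2 + 2*X*Z**2 - Y**3 - Y**2*Z + Y*Z**2 - Z**3

deg(f) = 3.
Substitute x = X/Z, y = Y/Z into f, then multiply by Z^3.
  monomial -2·x^3·y^0 ↦ -2·X^3·Y^0·Z^0.
  monomial 2·x^2·y^1 ↦ 2·X^2·Y^1·Z^0.
  monomial 3·x^2·y^0 ↦ 3·X^2·Y^0·Z^1.
  monomial -2·x^1·y^2 ↦ -2·X^1·Y^2·Z^0.
  monomial 2·x^1·y^0 ↦ 2·X^1·Y^0·Z^2.
  monomial -1·x^0·y^3 ↦ -1·X^0·Y^3·Z^0.
  monomial -1·x^0·y^2 ↦ -1·X^0·Y^2·Z^1.
  monomial 1·x^0·y^1 ↦ 1·X^0·Y^1·Z^2.
  monomial -1·x^0·y^0 ↦ -1·X^0·Y^0·Z^3.
Collecting: F(X, Y, Z) = -2*X**3 + 2*X**2*Y + 3*X**2*Z - 2*X*Y**2 + 2*X*Z**2 - Y**3 - Y**2*Z + Y*Z**2 - Z**3.


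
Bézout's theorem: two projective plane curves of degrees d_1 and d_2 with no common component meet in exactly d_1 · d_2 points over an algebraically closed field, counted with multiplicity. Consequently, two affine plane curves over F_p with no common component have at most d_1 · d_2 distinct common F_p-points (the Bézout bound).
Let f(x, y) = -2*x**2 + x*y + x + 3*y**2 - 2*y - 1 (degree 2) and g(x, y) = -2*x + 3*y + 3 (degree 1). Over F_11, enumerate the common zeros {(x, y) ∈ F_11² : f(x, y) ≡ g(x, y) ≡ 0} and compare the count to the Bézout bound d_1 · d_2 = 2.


Common zeros: {(9, 5)}; count = 1; Bézout bound = 2.

deg(f) = 2, deg(g) = 1, so Bézout bound = 2.
Scan x ∈ F_11. For each x, list the y ∈ F_11 with f(x, y) ≡ 0 and those with g(x, y) ≡ 0 (mod 11); the common zeros in that column are the intersection.
  x = 0: f ≡ 0 at y ∈ {1, 7}; g ≡ 0 at y ∈ {10}; common: ∅.
  x = 1: f ≡ 0 at y ∈ {1, 3}; g ≡ 0 at y ∈ {7}; common: ∅.
  x = 2: f ≡ 0 at y ∈ ∅; g ≡ 0 at y ∈ {4}; common: ∅.
  x = 3: f ≡ 0 at y ∈ ∅; g ≡ 0 at y ∈ {1}; common: ∅.
  x = 4: f ≡ 0 at y ∈ {7}; g ≡ 0 at y ∈ {9}; common: ∅.
  x = 5: f ≡ 0 at y ∈ {5}; g ≡ 0 at y ∈ {6}; common: ∅.
  x = 6: f ≡ 0 at y ∈ ∅; g ≡ 0 at y ∈ {3}; common: ∅.
  x = 7: f ≡ 0 at y ∈ ∅; g ≡ 0 at y ∈ {0}; common: ∅.
  x = 8: f ≡ 0 at y ∈ {0, 9}; g ≡ 0 at y ∈ {8}; common: ∅.
  x = 9: f ≡ 0 at y ∈ {0, 5}; g ≡ 0 at y ∈ {5}; common: {5}.
  x = 10: f ≡ 0 at y ∈ ∅; g ≡ 0 at y ∈ {2}; common: ∅.
Collecting: common zeros = {(9, 5)}, so the count is 1.
Comparison with the Bézout bound: 1 ≤ 2 = deg(f)·deg(g), as expected for curves with no common component (the affine F_11-count falls short of the bound because intersections may lie at infinity, over extension fields, or carry multiplicity).


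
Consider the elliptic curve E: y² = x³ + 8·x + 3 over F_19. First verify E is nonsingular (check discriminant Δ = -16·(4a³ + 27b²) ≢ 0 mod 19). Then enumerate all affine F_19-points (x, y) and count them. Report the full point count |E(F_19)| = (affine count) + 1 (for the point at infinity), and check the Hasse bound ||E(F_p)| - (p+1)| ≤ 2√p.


Affine points = {(3, 4), (3, 15), (4, 2), (4, 17), (5, 4), (5, 15), (6, 1), (6, 18), (8, 3), (8, 16), (9, 5), (9, 14), (10, 0), (11, 4), (11, 15), (13, 9), (13, 10), (14, 3), (14, 16), (16, 3), (16, 16), (17, 6), (17, 13)}; affine count = 23; |E(F_19)| = 24.

Discriminant check: Δ ∝ 4a³ + 27b² = 4·8³ + 27·3² = 4·512 + 27·9 ≡ 11 (mod 19). Nonzero ⇒ E is nonsingular.
For each x ∈ F_19, compute rhs = x³ + 8·x + 3 mod 19, then count y ∈ F_19 with y² ≡ rhs.
  x = 0: rhs = 3, matching y values: none (0 points).
  x = 1: rhs = 12, matching y values: none (0 points).
  x = 2: rhs = 8, matching y values: none (0 points).
  x = 3: rhs = 16, matching y values: 4, 15 (2 points).
  x = 4: rhs = 4, matching y values: 2, 17 (2 points).
  x = 5: rhs = 16, matching y values: 4, 15 (2 points).
  x = 6: rhs = 1, matching y values: 1, 18 (2 points).
  x = 7: rhs = 3, matching y values: none (0 points).
  x = 8: rhs = 9, matching y values: 3, 16 (2 points).
  x = 9: rhs = 6, matching y values: 5, 14 (2 points).
  x = 10: rhs = 0, matching y values: 0 (1 points).
  x = 11: rhs = 16, matching y values: 4, 15 (2 points).
  x = 12: rhs = 3, matching y values: none (0 points).
  x = 13: rhs = 5, matching y values: 9, 10 (2 points).
  x = 14: rhs = 9, matching y values: 3, 16 (2 points).
  x = 15: rhs = 2, matching y values: none (0 points).
  x = 16: rhs = 9, matching y values: 3, 16 (2 points).
  x = 17: rhs = 17, matching y values: 6, 13 (2 points).
  x = 18: rhs = 13, matching y values: none (0 points).
Total affine count: 23.
Full point count |E(F_19)| = 23 + 1 = 24.
Hasse bound: |24 − (19+1)| = |4| = 4 ≤ 2√19 ≈ 8.7178 ✓.


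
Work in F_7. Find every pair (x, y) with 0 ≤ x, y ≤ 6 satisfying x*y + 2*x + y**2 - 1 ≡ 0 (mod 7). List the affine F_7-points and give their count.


Affine F_7-points: {(0, 1), (0, 6), (1, 2), (1, 4), (4, 0), (4, 3)}; count = 6.

For each of the 49 pairs (x, y) ∈ F_7², evaluate f(x, y) mod 7. Record the zeros.
  x = 0: [0↦6, 1↦0, 2↦3, 3↦1, 4↦1, 5↦3, 6↦0]  zeros at y ∈ {1, 6}
  x = 1: [0↦1, 1↦3, 2↦0, 3↦6, 4↦0, 5↦3, 6↦1]  zeros at y ∈ {2, 4}
  x = 2: [0↦3, 1↦6, 2↦4, 3↦4, 4↦6, 5↦3, 6↦2]  zeros at y ∈ ∅
  x = 3: [0↦5, 1↦2, 2↦1, 3↦2, 4↦5, 5↦3, 6↦3]  zeros at y ∈ ∅
  x = 4: [0↦0, 1↦5, 2↦5, 3↦0, 4↦4, 5↦3, 6↦4]  zeros at y ∈ {0, 3}
  x = 5: [0↦2, 1↦1, 2↦2, 3↦5, 4↦3, 5↦3, 6↦5]  zeros at y ∈ ∅
  x = 6: [0↦4, 1↦4, 2↦6, 3↦3, 4↦2, 5↦3, 6↦6]  zeros at y ∈ ∅
Collecting zeros: affine points = {(0, 1), (0, 6), (1, 2), (1, 4), (4, 0), (4, 3)}.
Total count |C(F_7)_aff| = 6.


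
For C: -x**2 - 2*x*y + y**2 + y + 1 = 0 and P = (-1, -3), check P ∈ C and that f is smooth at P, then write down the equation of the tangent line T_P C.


Tangent line at P: 8*x - 3*y - 1 = 0.

Step 1: f(-1, -3) = 0, so P lies on C.
Step 2: partial derivatives
  f_x(x, y) = -2*x - 2*y, f_y(x, y) = -2*x + 2*y + 1.
  f_x(P) = 8, f_y(P) = -3 (gradient nonzero, so P is smooth).
Step 3: tangent line at P: 8·(x − -1) + -3·(y − -3) = 0.
Expanding: 8*x - 3*y - 1 = 0.


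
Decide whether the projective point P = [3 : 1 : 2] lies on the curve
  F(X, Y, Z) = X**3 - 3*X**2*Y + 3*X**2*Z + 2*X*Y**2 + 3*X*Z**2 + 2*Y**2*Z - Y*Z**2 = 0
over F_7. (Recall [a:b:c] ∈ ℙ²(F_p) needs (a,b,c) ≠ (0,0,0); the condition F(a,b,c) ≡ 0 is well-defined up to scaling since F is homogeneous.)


F(3,1,2) ≡ 5 (mod 7); P is NOT on the curve.

Evaluate F(3, 1, 2) term-by-term (mod 7).
  X**3 ↦ 1·27·1·1 = 27
  -3*X**2*Y ↦ -3·9·1·1 = -27
  3*X**2*Z ↦ 3·9·1·2 = 54
  2*X*Y**2 ↦ 2·3·1·1 = 6
  3*X*Z**2 ↦ 3·3·1·4 = 36
  2*Y**2*Z ↦ 2·1·1·2 = 4
  -Y*Z**2 ↦ -1·1·1·4 = -4
Sum: F(3, 1, 2) = (27) + (-27) + (54) + (6) + (36) + (4) + (-4) = 96.
Reducing mod 7: 96 ≡ 5 (mod 7).
Since F(a, b, c) ≡ 5 ≠ 0 (mod 7), P does NOT lie on the curve.


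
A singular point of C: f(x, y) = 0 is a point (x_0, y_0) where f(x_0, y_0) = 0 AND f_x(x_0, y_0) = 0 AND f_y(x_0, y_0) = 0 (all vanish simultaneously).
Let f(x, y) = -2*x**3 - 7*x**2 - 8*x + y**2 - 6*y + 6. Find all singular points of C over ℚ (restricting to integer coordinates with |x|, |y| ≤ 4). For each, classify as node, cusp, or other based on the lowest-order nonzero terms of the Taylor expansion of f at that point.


Singular points: {(-1, 3)}; classification: node.

Compute partial derivatives:
  f_x = -6*x**2 - 14*x - 8.
  f_y = 2*y - 6.
Scan x_0 ∈ {−4, ..., 4}. For each x_0, f_y(x_0, y) is a polynomial in y; find its integer roots y ∈ {−4, ..., 4}, then test f_x and f at those candidates.
  x = -4: f_y(-4, y) = 2*y - 6; vanishes at y ∈ {3}. (-4, 3): f_x = -48 ≠ 0.
  x = -3: f_y(-3, y) = 2*y - 6; vanishes at y ∈ {3}. (-3, 3): f_x = -20 ≠ 0.
  x = -2: f_y(-2, y) = 2*y - 6; vanishes at y ∈ {3}. (-2, 3): f_x = -4 ≠ 0.
  x = -1: f_y(-1, y) = 2*y - 6; vanishes at y ∈ {3}. (-1, 3): f_x = 0, f = 0 — SINGULAR.
  x = 0: f_y(0, y) = 2*y - 6; vanishes at y ∈ {3}. (0, 3): f_x = -8 ≠ 0.
  x = 1: f_y(1, y) = 2*y - 6; vanishes at y ∈ {3}. (1, 3): f_x = -28 ≠ 0.
  x = 2: f_y(2, y) = 2*y - 6; vanishes at y ∈ {3}. (2, 3): f_x = -60 ≠ 0.
  x = 3: f_y(3, y) = 2*y - 6; vanishes at y ∈ {3}. (3, 3): f_x = -104 ≠ 0.
  x = 4: f_y(4, y) = 2*y - 6; vanishes at y ∈ {3}. (4, 3): f_x = -160 ≠ 0.
Only singular point on the grid: (-1, 3).
Classify: substitute x = -1 + u, y = 3 + v and expand: f = -2*u**3 - u**2 + v**2.
No constant or linear terms (consistent with a singular point). Quadratic part: -u**2 + v**2. Cubic part: -2*u**3.
The quadratic part v**2 - u**2 = (v − u)(v + u) splits into two distinct linear factors, so there are two distinct tangent lines y − 3 = ±(x − -1) — this is a node (ordinary double point).
Classification: node.


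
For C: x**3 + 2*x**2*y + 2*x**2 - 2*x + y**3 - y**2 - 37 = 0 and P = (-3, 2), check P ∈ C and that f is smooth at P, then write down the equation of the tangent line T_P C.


Tangent line at P: -11*x + 26*y - 85 = 0.

Step 1: f(-3, 2) = 0, so P lies on C.
Step 2: partial derivatives
  f_x(x, y) = 3*x**2 + 4*x*y + 4*x - 2, f_y(x, y) = 2*x**2 + 3*y**2 - 2*y.
  f_x(P) = -11, f_y(P) = 26 (gradient nonzero, so P is smooth).
Step 3: tangent line at P: -11·(x − -3) + 26·(y − 2) = 0.
Expanding: -11*x + 26*y - 85 = 0.


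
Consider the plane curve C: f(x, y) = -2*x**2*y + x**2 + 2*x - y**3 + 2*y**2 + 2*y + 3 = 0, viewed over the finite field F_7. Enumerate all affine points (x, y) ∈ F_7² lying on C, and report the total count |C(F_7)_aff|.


Affine F_7-points: {(0, 2), (0, 3), (0, 4), (1, 1), (3, 2), (6, 3)}; count = 6.

For each of the 49 pairs (x, y) ∈ F_7², evaluate f(x, y) mod 7. Record the zeros.
  x = 0: [0↦3, 1↦6, 2↦0, 3↦0, 4↦0, 5↦1, 6↦4]  zeros at y ∈ {2, 3, 4}
  x = 1: [0↦6, 1↦0, 2↦6, 3↦4, 4↦2, 5↦1, 6↦2]  zeros at y ∈ {1}
  x = 2: [0↦4, 1↦6, 2↦6, 3↦5, 4↦4, 5↦4, 6↦6]  zeros at y ∈ ∅
  x = 3: [0↦4, 1↦3, 2↦0, 3↦3, 4↦6, 5↦3, 6↦2]  zeros at y ∈ {2}
  x = 4: [0↦6, 1↦5, 2↦2, 3↦5, 4↦1, 5↦5, 6↦4]  zeros at y ∈ ∅
  x = 5: [0↦3, 1↦5, 2↦5, 3↦4, 4↦3, 5↦3, 6↦5]  zeros at y ∈ ∅
  x = 6: [0↦2, 1↦3, 2↦2, 3↦0, 4↦5, 5↦4, 6↦5]  zeros at y ∈ {3}
Collecting zeros: affine points = {(0, 2), (0, 3), (0, 4), (1, 1), (3, 2), (6, 3)}.
Total count |C(F_7)_aff| = 6.


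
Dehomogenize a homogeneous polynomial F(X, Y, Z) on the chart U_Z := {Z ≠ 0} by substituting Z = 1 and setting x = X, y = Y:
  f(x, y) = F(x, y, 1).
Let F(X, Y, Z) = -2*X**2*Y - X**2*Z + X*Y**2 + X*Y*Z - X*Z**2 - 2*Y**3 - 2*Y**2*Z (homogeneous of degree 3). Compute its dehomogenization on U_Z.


f(x, y) = -2*x**2*y - x**2 + x*y**2 + x*y - x - 2*y**3 - 2*y**2

On U_Z we set Z = 1. Each monomial c·X^i·Y^j·Z^k in F becomes c·x^i·y^j·1^k = c·x^i·y^j.
Substituting Z = 1: F(X, Y, 1) = -2*x**2*y - x**2 + x*y**2 + x*y - x - 2*y**3 - 2*y**2.
Note: deg(f) ≤ deg(F) = 3; strict inequality happens when F is divisible by Z (lost terms).


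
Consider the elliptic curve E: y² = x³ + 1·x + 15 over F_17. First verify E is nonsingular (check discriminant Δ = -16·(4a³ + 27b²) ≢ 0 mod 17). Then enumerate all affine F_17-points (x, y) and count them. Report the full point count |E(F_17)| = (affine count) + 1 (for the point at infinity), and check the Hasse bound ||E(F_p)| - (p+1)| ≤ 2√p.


Affine points = {(0, 7), (0, 10), (1, 0), (2, 5), (2, 12), (4, 7), (4, 10), (5, 3), (5, 14), (6, 4), (6, 13), (7, 5), (7, 12), (8, 5), (8, 12), (12, 2), (12, 15), (13, 7), (13, 10), (14, 6), (14, 11), (16, 8), (16, 9)}; affine count = 23; |E(F_17)| = 24.

Discriminant check: Δ ∝ 4a³ + 27b² = 4·1³ + 27·15² = 4·1 + 27·225 ≡ 10 (mod 17). Nonzero ⇒ E is nonsingular.
For each x ∈ F_17, compute rhs = x³ + 1·x + 15 mod 17, then count y ∈ F_17 with y² ≡ rhs.
  x = 0: rhs = 15, matching y values: 7, 10 (2 points).
  x = 1: rhs = 0, matching y values: 0 (1 points).
  x = 2: rhs = 8, matching y values: 5, 12 (2 points).
  x = 3: rhs = 11, matching y values: none (0 points).
  x = 4: rhs = 15, matching y values: 7, 10 (2 points).
  x = 5: rhs = 9, matching y values: 3, 14 (2 points).
  x = 6: rhs = 16, matching y values: 4, 13 (2 points).
  x = 7: rhs = 8, matching y values: 5, 12 (2 points).
  x = 8: rhs = 8, matching y values: 5, 12 (2 points).
  x = 9: rhs = 5, matching y values: none (0 points).
  x = 10: rhs = 5, matching y values: none (0 points).
  x = 11: rhs = 14, matching y values: none (0 points).
  x = 12: rhs = 4, matching y values: 2, 15 (2 points).
  x = 13: rhs = 15, matching y values: 7, 10 (2 points).
  x = 14: rhs = 2, matching y values: 6, 11 (2 points).
  x = 15: rhs = 5, matching y values: none (0 points).
  x = 16: rhs = 13, matching y values: 8, 9 (2 points).
Total affine count: 23.
Full point count |E(F_17)| = 23 + 1 = 24.
Hasse bound: |24 − (17+1)| = |6| = 6 ≤ 2√17 ≈ 8.2462 ✓.


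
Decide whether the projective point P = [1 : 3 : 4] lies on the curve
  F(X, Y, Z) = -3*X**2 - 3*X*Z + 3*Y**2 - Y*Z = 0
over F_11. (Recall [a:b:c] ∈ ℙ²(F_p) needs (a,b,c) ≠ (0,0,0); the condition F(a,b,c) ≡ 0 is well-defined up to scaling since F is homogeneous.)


F(1,3,4) ≡ 0 (mod 11); P is on the curve.

Evaluate F(1, 3, 4) term-by-term (mod 11).
  -3*X**2 ↦ -3·1·1·1 = -3
  -3*X*Z ↦ -3·1·1·4 = -12
  3*Y**2 ↦ 3·1·9·1 = 27
  -Y*Z ↦ -1·1·3·4 = -12
Sum: F(1, 3, 4) = (-3) + (-12) + (27) + (-12) = 0.
Reducing mod 11: 0 ≡ 0 (mod 11).
Since F(a, b, c) ≡ 0 (mod 11), P lies on the curve.


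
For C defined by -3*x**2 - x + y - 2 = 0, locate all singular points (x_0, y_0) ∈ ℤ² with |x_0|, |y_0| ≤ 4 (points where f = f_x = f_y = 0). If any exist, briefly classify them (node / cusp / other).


No singular points in the scanned grid; C is smooth there.

Compute partial derivatives:
  f_x = -6*x - 1.
  f_y = 1.
f_y = 1 is a nonzero constant, so f_y never vanishes: no point (x, y) can satisfy f = f_x = f_y = 0. In particular no (x, y) ∈ {−4, ..., 4}² is singular; the curve is smooth.


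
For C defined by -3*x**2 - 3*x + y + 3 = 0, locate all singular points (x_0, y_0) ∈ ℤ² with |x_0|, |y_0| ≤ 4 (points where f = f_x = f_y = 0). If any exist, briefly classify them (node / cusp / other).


No singular points in the scanned grid; C is smooth there.

Compute partial derivatives:
  f_x = -6*x - 3.
  f_y = 1.
f_y = 1 is a nonzero constant, so f_y never vanishes: no point (x, y) can satisfy f = f_x = f_y = 0. In particular no (x, y) ∈ {−4, ..., 4}² is singular; the curve is smooth.


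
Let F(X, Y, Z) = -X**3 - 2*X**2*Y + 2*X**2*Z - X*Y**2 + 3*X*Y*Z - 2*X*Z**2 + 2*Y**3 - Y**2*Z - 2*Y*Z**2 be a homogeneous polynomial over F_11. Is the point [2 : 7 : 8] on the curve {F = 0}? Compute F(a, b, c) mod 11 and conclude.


F(2,7,8) ≡ 7 (mod 11); P is NOT on the curve.

Evaluate F(2, 7, 8) term-by-term (mod 11).
  -X**3 ↦ -1·8·1·1 = -8
  -2*X**2*Y ↦ -2·4·7·1 = -56
  2*X**2*Z ↦ 2·4·1·8 = 64
  -X*Y**2 ↦ -1·2·49·1 = -98
  3*X*Y*Z ↦ 3·2·7·8 = 336
  -2*X*Z**2 ↦ -2·2·1·64 = -256
  2*Y**3 ↦ 2·1·343·1 = 686
  -Y**2*Z ↦ -1·1·49·8 = -392
  -2*Y*Z**2 ↦ -2·1·7·64 = -896
Sum: F(2, 7, 8) = (-8) + (-56) + (64) + (-98) + (336) + (-256) + (686) + (-392) + (-896) = -620.
Reducing mod 11: -620 ≡ 7 (mod 11).
Since F(a, b, c) ≡ 7 ≠ 0 (mod 11), P does NOT lie on the curve.


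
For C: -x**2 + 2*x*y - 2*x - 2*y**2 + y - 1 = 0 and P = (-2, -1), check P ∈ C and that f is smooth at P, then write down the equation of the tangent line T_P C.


Tangent line at P: y + 1 = 0.

Step 1: f(-2, -1) = 0, so P lies on C.
Step 2: partial derivatives
  f_x(x, y) = -2*x + 2*y - 2, f_y(x, y) = 2*x - 4*y + 1.
  f_x(P) = 0, f_y(P) = 1 (gradient nonzero, so P is smooth).
Step 3: tangent line at P: 0·(x − -2) + 1·(y − -1) = 0.
Expanding: y + 1 = 0.


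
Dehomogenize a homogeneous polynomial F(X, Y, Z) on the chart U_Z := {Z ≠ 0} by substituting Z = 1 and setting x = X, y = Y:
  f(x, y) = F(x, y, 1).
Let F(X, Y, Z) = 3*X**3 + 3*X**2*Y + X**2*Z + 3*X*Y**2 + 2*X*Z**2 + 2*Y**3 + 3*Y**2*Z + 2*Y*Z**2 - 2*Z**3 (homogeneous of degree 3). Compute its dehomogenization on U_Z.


f(x, y) = 3*x**3 + 3*x**2*y + x**2 + 3*x*y**2 + 2*x + 2*y**3 + 3*y**2 + 2*y - 2

On U_Z we set Z = 1. Each monomial c·X^i·Y^j·Z^k in F becomes c·x^i·y^j·1^k = c·x^i·y^j.
Substituting Z = 1: F(X, Y, 1) = 3*x**3 + 3*x**2*y + x**2 + 3*x*y**2 + 2*x + 2*y**3 + 3*y**2 + 2*y - 2.
Note: deg(f) ≤ deg(F) = 3; strict inequality happens when F is divisible by Z (lost terms).


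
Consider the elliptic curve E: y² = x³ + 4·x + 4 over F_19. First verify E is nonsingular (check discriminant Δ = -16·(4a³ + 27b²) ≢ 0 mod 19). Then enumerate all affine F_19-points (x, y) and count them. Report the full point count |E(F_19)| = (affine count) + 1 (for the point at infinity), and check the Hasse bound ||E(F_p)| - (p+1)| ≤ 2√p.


Affine points = {(0, 2), (0, 17), (1, 3), (1, 16), (2, 1), (2, 18), (3, 9), (3, 10), (5, 4), (5, 15), (6, 4), (6, 15), (8, 4), (8, 15), (9, 3), (9, 16), (11, 7), (11, 12), (13, 7), (13, 12), (14, 7), (14, 12), (15, 0), (17, 8), (17, 11)}; affine count = 25; |E(F_19)| = 26.

Discriminant check: Δ ∝ 4a³ + 27b² = 4·4³ + 27·4² = 4·64 + 27·16 ≡ 4 (mod 19). Nonzero ⇒ E is nonsingular.
For each x ∈ F_19, compute rhs = x³ + 4·x + 4 mod 19, then count y ∈ F_19 with y² ≡ rhs.
  x = 0: rhs = 4, matching y values: 2, 17 (2 points).
  x = 1: rhs = 9, matching y values: 3, 16 (2 points).
  x = 2: rhs = 1, matching y values: 1, 18 (2 points).
  x = 3: rhs = 5, matching y values: 9, 10 (2 points).
  x = 4: rhs = 8, matching y values: none (0 points).
  x = 5: rhs = 16, matching y values: 4, 15 (2 points).
  x = 6: rhs = 16, matching y values: 4, 15 (2 points).
  x = 7: rhs = 14, matching y values: none (0 points).
  x = 8: rhs = 16, matching y values: 4, 15 (2 points).
  x = 9: rhs = 9, matching y values: 3, 16 (2 points).
  x = 10: rhs = 18, matching y values: none (0 points).
  x = 11: rhs = 11, matching y values: 7, 12 (2 points).
  x = 12: rhs = 13, matching y values: none (0 points).
  x = 13: rhs = 11, matching y values: 7, 12 (2 points).
  x = 14: rhs = 11, matching y values: 7, 12 (2 points).
  x = 15: rhs = 0, matching y values: 0 (1 points).
  x = 16: rhs = 3, matching y values: none (0 points).
  x = 17: rhs = 7, matching y values: 8, 11 (2 points).
  x = 18: rhs = 18, matching y values: none (0 points).
Total affine count: 25.
Full point count |E(F_19)| = 25 + 1 = 26.
Hasse bound: |26 − (19+1)| = |6| = 6 ≤ 2√19 ≈ 8.7178 ✓.


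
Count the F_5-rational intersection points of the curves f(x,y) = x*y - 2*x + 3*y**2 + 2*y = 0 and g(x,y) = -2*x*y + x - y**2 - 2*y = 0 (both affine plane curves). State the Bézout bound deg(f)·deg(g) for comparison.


Common zeros: {(0, 0), (2, 3)}; count = 2; Bézout bound = 4.

deg(f) = 2, deg(g) = 2, so Bézout bound = 4.
Scan x ∈ F_5. For each x, list the y ∈ F_5 with f(x, y) ≡ 0 and those with g(x, y) ≡ 0 (mod 5); the common zeros in that column are the intersection.
  x = 0: f ≡ 0 at y ∈ {0, 1}; g ≡ 0 at y ∈ {0, 3}; common: {0}.
  x = 1: f ≡ 0 at y ∈ ∅; g ≡ 0 at y ∈ {3}; common: ∅.
  x = 2: f ≡ 0 at y ∈ {3, 4}; g ≡ 0 at y ∈ {1, 3}; common: {3}.
  x = 3: f ≡ 0 at y ∈ ∅; g ≡ 0 at y ∈ {3, 4}; common: ∅.
  x = 4: f ≡ 0 at y ∈ ∅; g ≡ 0 at y ∈ {2, 3}; common: ∅.
Collecting: common zeros = {(0, 0), (2, 3)}, so the count is 2.
Comparison with the Bézout bound: 2 ≤ 4 = deg(f)·deg(g), as expected for curves with no common component (the affine F_5-count falls short of the bound because intersections may lie at infinity, over extension fields, or carry multiplicity).


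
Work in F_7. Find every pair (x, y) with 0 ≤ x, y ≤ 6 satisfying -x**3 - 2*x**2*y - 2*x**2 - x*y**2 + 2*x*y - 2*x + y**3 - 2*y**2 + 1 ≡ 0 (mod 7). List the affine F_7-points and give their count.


Affine F_7-points: {(0, 1), (2, 2), (2, 4), (2, 5), (4, 4), (5, 4), (5, 5)}; count = 7.

For each of the 49 pairs (x, y) ∈ F_7², evaluate f(x, y) mod 7. Record the zeros.
  x = 0: [0↦1, 1↦0, 2↦1, 3↦3, 4↦5, 5↦6, 6↦5]  zeros at y ∈ {1}
  x = 1: [0↦3, 1↦1, 2↦6, 3↦3, 4↦5, 5↦4, 6↦6]  zeros at y ∈ ∅
  x = 2: [0↦2, 1↦2, 2↦0, 3↦2, 4↦0, 5↦0, 6↦1]  zeros at y ∈ {2, 4, 5}
  x = 3: [0↦6, 1↦4, 2↦5, 3↦1, 4↦5, 5↦2, 6↦5]  zeros at y ∈ ∅
  x = 4: [0↦2, 1↦1, 2↦1, 3↦1, 4↦0, 5↦4, 6↦5]  zeros at y ∈ {4}
  x = 5: [0↦5, 1↦1, 2↦3, 3↦3, 4↦0, 5↦0, 6↦2]  zeros at y ∈ {4, 5}
  x = 6: [0↦2, 1↦5, 2↦5, 3↦1, 4↦6, 5↦5, 6↦4]  zeros at y ∈ ∅
Collecting zeros: affine points = {(0, 1), (2, 2), (2, 4), (2, 5), (4, 4), (5, 4), (5, 5)}.
Total count |C(F_7)_aff| = 7.


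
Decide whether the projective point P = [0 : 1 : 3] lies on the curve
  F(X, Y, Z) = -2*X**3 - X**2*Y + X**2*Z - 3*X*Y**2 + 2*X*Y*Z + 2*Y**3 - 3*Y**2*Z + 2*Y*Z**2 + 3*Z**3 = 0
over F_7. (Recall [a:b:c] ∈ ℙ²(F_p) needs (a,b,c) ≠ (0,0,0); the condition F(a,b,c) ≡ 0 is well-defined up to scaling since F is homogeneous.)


F(0,1,3) ≡ 1 (mod 7); P is NOT on the curve.

Evaluate F(0, 1, 3) term-by-term (mod 7).
  -2*X**3 ↦ -2·0·1·1 = 0
  -X**2*Y ↦ -1·0·1·1 = 0
  X**2*Z ↦ 1·0·1·3 = 0
  -3*X*Y**2 ↦ -3·0·1·1 = 0
  2*X*Y*Z ↦ 2·0·1·3 = 0
  2*Y**3 ↦ 2·1·1·1 = 2
  -3*Y**2*Z ↦ -3·1·1·3 = -9
  2*Y*Z**2 ↦ 2·1·1·9 = 18
  3*Z**3 ↦ 3·1·1·27 = 81
Sum: F(0, 1, 3) = (0) + (0) + (0) + (0) + (0) + (2) + (-9) + (18) + (81) = 92.
Reducing mod 7: 92 ≡ 1 (mod 7).
Since F(a, b, c) ≡ 1 ≠ 0 (mod 7), P does NOT lie on the curve.


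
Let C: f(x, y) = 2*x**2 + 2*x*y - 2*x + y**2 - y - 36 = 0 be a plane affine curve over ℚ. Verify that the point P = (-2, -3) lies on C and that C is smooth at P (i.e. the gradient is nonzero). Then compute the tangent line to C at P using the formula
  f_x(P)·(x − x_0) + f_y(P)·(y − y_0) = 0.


Tangent line at P: -16*x - 11*y - 65 = 0.

Step 1: f(-2, -3) = 0, so P lies on C.
Step 2: partial derivatives
  f_x(x, y) = 4*x + 2*y - 2, f_y(x, y) = 2*x + 2*y - 1.
  f_x(P) = -16, f_y(P) = -11 (gradient nonzero, so P is smooth).
Step 3: tangent line at P: -16·(x − -2) + -11·(y − -3) = 0.
Expanding: -16*x - 11*y - 65 = 0.


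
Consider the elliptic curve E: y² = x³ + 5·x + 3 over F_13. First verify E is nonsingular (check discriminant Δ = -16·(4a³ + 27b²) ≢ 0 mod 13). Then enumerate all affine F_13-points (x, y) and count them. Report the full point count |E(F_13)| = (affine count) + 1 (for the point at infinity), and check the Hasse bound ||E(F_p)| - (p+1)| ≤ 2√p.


Affine points = {(0, 4), (0, 9), (1, 3), (1, 10), (4, 3), (4, 10), (5, 6), (5, 7), (7, 2), (7, 11), (8, 3), (8, 10), (9, 6), (9, 7), (10, 0), (12, 6), (12, 7)}; affine count = 17; |E(F_13)| = 18.

Discriminant check: Δ ∝ 4a³ + 27b² = 4·5³ + 27·3² = 4·125 + 27·9 ≡ 2 (mod 13). Nonzero ⇒ E is nonsingular.
For each x ∈ F_13, compute rhs = x³ + 5·x + 3 mod 13, then count y ∈ F_13 with y² ≡ rhs.
  x = 0: rhs = 3, matching y values: 4, 9 (2 points).
  x = 1: rhs = 9, matching y values: 3, 10 (2 points).
  x = 2: rhs = 8, matching y values: none (0 points).
  x = 3: rhs = 6, matching y values: none (0 points).
  x = 4: rhs = 9, matching y values: 3, 10 (2 points).
  x = 5: rhs = 10, matching y values: 6, 7 (2 points).
  x = 6: rhs = 2, matching y values: none (0 points).
  x = 7: rhs = 4, matching y values: 2, 11 (2 points).
  x = 8: rhs = 9, matching y values: 3, 10 (2 points).
  x = 9: rhs = 10, matching y values: 6, 7 (2 points).
  x = 10: rhs = 0, matching y values: 0 (1 points).
  x = 11: rhs = 11, matching y values: none (0 points).
  x = 12: rhs = 10, matching y values: 6, 7 (2 points).
Total affine count: 17.
Full point count |E(F_13)| = 17 + 1 = 18.
Hasse bound: |18 − (13+1)| = |4| = 4 ≤ 2√13 ≈ 7.2111 ✓.


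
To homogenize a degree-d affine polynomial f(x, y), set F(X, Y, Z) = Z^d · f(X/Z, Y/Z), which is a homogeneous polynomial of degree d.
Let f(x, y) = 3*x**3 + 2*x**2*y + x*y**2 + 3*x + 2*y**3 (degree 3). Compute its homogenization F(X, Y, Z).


F(X, Y, Z) = 3*X**3 + 2*X**2*Y + X*Y**2 + 3*X*Z**2 + 2*Y**3

deg(f) = 3.
Substitute x = X/Z, y = Y/Z into f, then multiply by Z^3.
  monomial 3·x^3·y^0 ↦ 3·X^3·Y^0·Z^0.
  monomial 2·x^2·y^1 ↦ 2·X^2·Y^1·Z^0.
  monomial 1·x^1·y^2 ↦ 1·X^1·Y^2·Z^0.
  monomial 3·x^1·y^0 ↦ 3·X^1·Y^0·Z^2.
  monomial 2·x^0·y^3 ↦ 2·X^0·Y^3·Z^0.
Collecting: F(X, Y, Z) = 3*X**3 + 2*X**2*Y + X*Y**2 + 3*X*Z**2 + 2*Y**3.


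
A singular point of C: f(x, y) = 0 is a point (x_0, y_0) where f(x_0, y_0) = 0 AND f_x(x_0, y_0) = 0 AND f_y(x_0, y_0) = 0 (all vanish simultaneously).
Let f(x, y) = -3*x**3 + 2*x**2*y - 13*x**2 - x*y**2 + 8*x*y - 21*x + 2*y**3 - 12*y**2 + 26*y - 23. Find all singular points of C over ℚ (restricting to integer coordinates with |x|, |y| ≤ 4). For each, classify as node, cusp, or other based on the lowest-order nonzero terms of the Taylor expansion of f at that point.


Singular points: {(-1, 2)}; classification: cusp.

Compute partial derivatives:
  f_x = -9*x**2 + 4*x*y - 26*x - y**2 + 8*y - 21.
  f_y = 2*x**2 - 2*x*y + 8*x + 6*y**2 - 24*y + 26.
Scan x_0 ∈ {−4, ..., 4}. For each x_0, f_y(x_0, y) is a polynomial in y; find its integer roots y ∈ {−4, ..., 4}, then test f_x and f at those candidates.
  x = -4: f_y(-4, y) = 6*y**2 - 16*y + 26; no integer root y with |y| ≤ 4.
  x = -3: f_y(-3, y) = 6*y**2 - 18*y + 20; no integer root y with |y| ≤ 4.
  x = -2: f_y(-2, y) = 6*y**2 - 20*y + 18; no integer root y with |y| ≤ 4.
  x = -1: f_y(-1, y) = 6*y**2 - 22*y + 20; vanishes at y ∈ {2}. (-1, 2): f_x = 0, f = 0 — SINGULAR.
  x = 0: f_y(0, y) = 6*y**2 - 24*y + 26; no integer root y with |y| ≤ 4.
  x = 1: f_y(1, y) = 6*y**2 - 26*y + 36; no integer root y with |y| ≤ 4.
  x = 2: f_y(2, y) = 6*y**2 - 28*y + 50; no integer root y with |y| ≤ 4.
  x = 3: f_y(3, y) = 6*y**2 - 30*y + 68; no integer root y with |y| ≤ 4.
  x = 4: f_y(4, y) = 6*y**2 - 32*y + 90; no integer root y with |y| ≤ 4.
Only singular point on the grid: (-1, 2).
Classify: substitute x = -1 + u, y = 2 + v and expand: f = -3*u**3 + 2*u**2*v - u*v**2 + 2*v**3 + v**2.
No constant or linear terms (consistent with a singular point). Quadratic part: v**2. Cubic part: -3*u**3 + 2*u**2*v - u*v**2 + 2*v**3.
The quadratic part v**2 is a perfect square, so there is a single (double) tangent line v = 0, i.e. y = 2. Restricting the cubic part to that line (v = 0) leaves -3*u**3 ≠ 0, so f is not divisible by v and the branch is v² ≈ 3*u**3 to lowest order — this is a cusp.
Classification: cusp.


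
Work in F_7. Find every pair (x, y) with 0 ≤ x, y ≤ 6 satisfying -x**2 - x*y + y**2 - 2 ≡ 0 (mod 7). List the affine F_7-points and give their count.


Affine F_7-points: {(0, 3), (0, 4), (2, 1), (3, 4), (3, 6), (4, 1), (4, 3), (5, 6)}; count = 8.

For each of the 49 pairs (x, y) ∈ F_7², evaluate f(x, y) mod 7. Record the zeros.
  x = 0: [0↦5, 1↦6, 2↦2, 3↦0, 4↦0, 5↦2, 6↦6]  zeros at y ∈ {3, 4}
  x = 1: [0↦4, 1↦4, 2↦6, 3↦3, 4↦2, 5↦3, 6↦6]  zeros at y ∈ ∅
  x = 2: [0↦1, 1↦0, 2↦1, 3↦4, 4↦2, 5↦2, 6↦4]  zeros at y ∈ {1}
  x = 3: [0↦3, 1↦1, 2↦1, 3↦3, 4↦0, 5↦6, 6↦0]  zeros at y ∈ {4, 6}
  x = 4: [0↦3, 1↦0, 2↦6, 3↦0, 4↦3, 5↦1, 6↦1]  zeros at y ∈ {1, 3}
  x = 5: [0↦1, 1↦4, 2↦2, 3↦2, 4↦4, 5↦1, 6↦0]  zeros at y ∈ {6}
  x = 6: [0↦4, 1↦6, 2↦3, 3↦2, 4↦3, 5↦6, 6↦4]  zeros at y ∈ ∅
Collecting zeros: affine points = {(0, 3), (0, 4), (2, 1), (3, 4), (3, 6), (4, 1), (4, 3), (5, 6)}.
Total count |C(F_7)_aff| = 8.


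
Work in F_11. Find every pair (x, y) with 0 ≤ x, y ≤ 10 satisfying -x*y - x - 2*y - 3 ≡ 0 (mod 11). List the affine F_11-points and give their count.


Affine F_11-points: {(0, 4), (1, 6), (2, 7), (3, 1), (4, 8), (5, 2), (6, 3), (7, 5), (8, 0), (10, 9)}; count = 10.

For each of the 121 pairs (x, y) ∈ F_11², evaluate f(x, y) mod 11. Record the zeros.
  x = 0: [0↦8, 1↦6, 2↦4, 3↦2, 4↦0, 5↦9, 6↦7, 7↦5, 8↦3, 9↦1, 10↦10]  zeros at y ∈ {4}
  x = 1: [0↦7, 1↦4, 2↦1, 3↦9, 4↦6, 5↦3, 6↦0, 7↦8, 8↦5, 9↦2, 10↦10]  zeros at y ∈ {6}
  x = 2: [0↦6, 1↦2, 2↦9, 3↦5, 4↦1, 5↦8, 6↦4, 7↦0, 8↦7, 9↦3, 10↦10]  zeros at y ∈ {7}
  x = 3: [0↦5, 1↦0, 2↦6, 3↦1, 4↦7, 5↦2, 6↦8, 7↦3, 8↦9, 9↦4, 10↦10]  zeros at y ∈ {1}
  x = 4: [0↦4, 1↦9, 2↦3, 3↦8, 4↦2, 5↦7, 6↦1, 7↦6, 8↦0, 9↦5, 10↦10]  zeros at y ∈ {8}
  x = 5: [0↦3, 1↦7, 2↦0, 3↦4, 4↦8, 5↦1, 6↦5, 7↦9, 8↦2, 9↦6, 10↦10]  zeros at y ∈ {2}
  x = 6: [0↦2, 1↦5, 2↦8, 3↦0, 4↦3, 5↦6, 6↦9, 7↦1, 8↦4, 9↦7, 10↦10]  zeros at y ∈ {3}
  x = 7: [0↦1, 1↦3, 2↦5, 3↦7, 4↦9, 5↦0, 6↦2, 7↦4, 8↦6, 9↦8, 10↦10]  zeros at y ∈ {5}
  x = 8: [0↦0, 1↦1, 2↦2, 3↦3, 4↦4, 5↦5, 6↦6, 7↦7, 8↦8, 9↦9, 10↦10]  zeros at y ∈ {0}
  x = 9: [0↦10, 1↦10, 2↦10, 3↦10, 4↦10, 5↦10, 6↦10, 7↦10, 8↦10, 9↦10, 10↦10]  zeros at y ∈ ∅
  x = 10: [0↦9, 1↦8, 2↦7, 3↦6, 4↦5, 5↦4, 6↦3, 7↦2, 8↦1, 9↦0, 10↦10]  zeros at y ∈ {9}
Collecting zeros: affine points = {(0, 4), (1, 6), (2, 7), (3, 1), (4, 8), (5, 2), (6, 3), (7, 5), (8, 0), (10, 9)}.
Total count |C(F_11)_aff| = 10.


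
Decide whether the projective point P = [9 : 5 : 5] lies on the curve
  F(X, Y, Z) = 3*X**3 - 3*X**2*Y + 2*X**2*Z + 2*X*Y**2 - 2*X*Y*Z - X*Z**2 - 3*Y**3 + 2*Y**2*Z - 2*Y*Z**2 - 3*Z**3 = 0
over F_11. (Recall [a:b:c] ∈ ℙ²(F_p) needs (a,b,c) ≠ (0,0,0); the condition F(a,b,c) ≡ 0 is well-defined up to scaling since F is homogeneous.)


F(9,5,5) ≡ 4 (mod 11); P is NOT on the curve.

Evaluate F(9, 5, 5) term-by-term (mod 11).
  3*X**3 ↦ 3·729·1·1 = 2187
  -3*X**2*Y ↦ -3·81·5·1 = -1215
  2*X**2*Z ↦ 2·81·1·5 = 810
  2*X*Y**2 ↦ 2·9·25·1 = 450
  -2*X*Y*Z ↦ -2·9·5·5 = -450
  -X*Z**2 ↦ -1·9·1·25 = -225
  -3*Y**3 ↦ -3·1·125·1 = -375
  2*Y**2*Z ↦ 2·1·25·5 = 250
  -2*Y*Z**2 ↦ -2·1·5·25 = -250
  -3*Z**3 ↦ -3·1·1·125 = -375
Sum: F(9, 5, 5) = (2187) + (-1215) + (810) + (450) + (-450) + (-225) + (-375) + (250) + (-250) + (-375) = 807.
Reducing mod 11: 807 ≡ 4 (mod 11).
Since F(a, b, c) ≡ 4 ≠ 0 (mod 11), P does NOT lie on the curve.


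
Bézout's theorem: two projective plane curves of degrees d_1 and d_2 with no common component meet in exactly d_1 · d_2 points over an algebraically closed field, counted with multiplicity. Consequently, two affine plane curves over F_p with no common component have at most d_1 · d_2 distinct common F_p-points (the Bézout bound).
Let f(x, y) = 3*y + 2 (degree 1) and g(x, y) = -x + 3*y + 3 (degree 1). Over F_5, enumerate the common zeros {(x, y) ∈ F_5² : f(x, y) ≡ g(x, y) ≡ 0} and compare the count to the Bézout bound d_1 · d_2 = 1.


Common zeros: {(1, 1)}; count = 1; Bézout bound = 1.

deg(f) = 1, deg(g) = 1, so Bézout bound = 1.
Scan x ∈ F_5. For each x, list the y ∈ F_5 with f(x, y) ≡ 0 and those with g(x, y) ≡ 0 (mod 5); the common zeros in that column are the intersection.
  x = 0: f ≡ 0 at y ∈ {1}; g ≡ 0 at y ∈ {4}; common: ∅.
  x = 1: f ≡ 0 at y ∈ {1}; g ≡ 0 at y ∈ {1}; common: {1}.
  x = 2: f ≡ 0 at y ∈ {1}; g ≡ 0 at y ∈ {3}; common: ∅.
  x = 3: f ≡ 0 at y ∈ {1}; g ≡ 0 at y ∈ {0}; common: ∅.
  x = 4: f ≡ 0 at y ∈ {1}; g ≡ 0 at y ∈ {2}; common: ∅.
Collecting: common zeros = {(1, 1)}, so the count is 1.
Comparison with the Bézout bound: 1 ≤ 1 = deg(f)·deg(g), as expected for curves with no common component (the bound is attained).


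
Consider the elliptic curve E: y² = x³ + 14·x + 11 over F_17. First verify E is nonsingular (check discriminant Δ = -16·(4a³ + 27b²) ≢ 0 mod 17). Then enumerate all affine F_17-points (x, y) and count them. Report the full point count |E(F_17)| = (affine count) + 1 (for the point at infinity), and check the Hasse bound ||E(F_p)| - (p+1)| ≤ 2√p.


Affine points = {(1, 3), (1, 14), (2, 8), (2, 9), (5, 6), (5, 11), (9, 4), (9, 13), (11, 0), (15, 3), (15, 14), (16, 8), (16, 9)}; affine count = 13; |E(F_17)| = 14.

Discriminant check: Δ ∝ 4a³ + 27b² = 4·14³ + 27·11² = 4·2744 + 27·121 ≡ 14 (mod 17). Nonzero ⇒ E is nonsingular.
For each x ∈ F_17, compute rhs = x³ + 14·x + 11 mod 17, then count y ∈ F_17 with y² ≡ rhs.
  x = 0: rhs = 11, matching y values: none (0 points).
  x = 1: rhs = 9, matching y values: 3, 14 (2 points).
  x = 2: rhs = 13, matching y values: 8, 9 (2 points).
  x = 3: rhs = 12, matching y values: none (0 points).
  x = 4: rhs = 12, matching y values: none (0 points).
  x = 5: rhs = 2, matching y values: 6, 11 (2 points).
  x = 6: rhs = 5, matching y values: none (0 points).
  x = 7: rhs = 10, matching y values: none (0 points).
  x = 8: rhs = 6, matching y values: none (0 points).
  x = 9: rhs = 16, matching y values: 4, 13 (2 points).
  x = 10: rhs = 12, matching y values: none (0 points).
  x = 11: rhs = 0, matching y values: 0 (1 points).
  x = 12: rhs = 3, matching y values: none (0 points).
  x = 13: rhs = 10, matching y values: none (0 points).
  x = 14: rhs = 10, matching y values: none (0 points).
  x = 15: rhs = 9, matching y values: 3, 14 (2 points).
  x = 16: rhs = 13, matching y values: 8, 9 (2 points).
Total affine count: 13.
Full point count |E(F_17)| = 13 + 1 = 14.
Hasse bound: |14 − (17+1)| = |-4| = 4 ≤ 2√17 ≈ 8.2462 ✓.


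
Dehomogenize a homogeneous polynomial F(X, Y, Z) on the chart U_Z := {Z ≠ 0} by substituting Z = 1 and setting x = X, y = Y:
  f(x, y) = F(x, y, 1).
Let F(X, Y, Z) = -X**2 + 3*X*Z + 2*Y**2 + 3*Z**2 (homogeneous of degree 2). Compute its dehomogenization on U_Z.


f(x, y) = -x**2 + 3*x + 2*y**2 + 3

On U_Z we set Z = 1. Each monomial c·X^i·Y^j·Z^k in F becomes c·x^i·y^j·1^k = c·x^i·y^j.
Substituting Z = 1: F(X, Y, 1) = -x**2 + 3*x + 2*y**2 + 3.
Note: deg(f) ≤ deg(F) = 2; strict inequality happens when F is divisible by Z (lost terms).


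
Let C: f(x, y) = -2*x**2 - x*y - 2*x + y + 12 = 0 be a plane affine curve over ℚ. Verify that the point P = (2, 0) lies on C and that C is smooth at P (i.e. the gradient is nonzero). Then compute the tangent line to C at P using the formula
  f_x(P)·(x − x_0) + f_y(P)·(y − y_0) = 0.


Tangent line at P: -10*x - y + 20 = 0.

Step 1: f(2, 0) = 0, so P lies on C.
Step 2: partial derivatives
  f_x(x, y) = -4*x - y - 2, f_y(x, y) = 1 - x.
  f_x(P) = -10, f_y(P) = -1 (gradient nonzero, so P is smooth).
Step 3: tangent line at P: -10·(x − 2) + -1·(y − 0) = 0.
Expanding: -10*x - y + 20 = 0.


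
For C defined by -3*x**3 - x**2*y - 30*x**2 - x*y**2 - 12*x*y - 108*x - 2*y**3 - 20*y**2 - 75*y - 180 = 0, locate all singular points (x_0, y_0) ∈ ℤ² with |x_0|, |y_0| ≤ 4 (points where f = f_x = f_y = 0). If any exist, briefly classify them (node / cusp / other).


Singular points: {(-3, -3)}; classification: cusp.

Compute partial derivatives:
  f_x = -9*x**2 - 2*x*y - 60*x - y**2 - 12*y - 108.
  f_y = -x**2 - 2*x*y - 12*x - 6*y**2 - 40*y - 75.
Scan x_0 ∈ {−4, ..., 4}. For each x_0, f_y(x_0, y) is a polynomial in y; find its integer roots y ∈ {−4, ..., 4}, then test f_x and f at those candidates.
  x = -4: f_y(-4, y) = -6*y**2 - 32*y - 43; no integer root y with |y| ≤ 4.
  x = -3: f_y(-3, y) = -6*y**2 - 34*y - 48; vanishes at y ∈ {-3}. (-3, -3): f_x = 0, f = 0 — SINGULAR.
  x = -2: f_y(-2, y) = -6*y**2 - 36*y - 55; no integer root y with |y| ≤ 4.
  x = -1: f_y(-1, y) = -6*y**2 - 38*y - 64; no integer root y with |y| ≤ 4.
  x = 0: f_y(0, y) = -6*y**2 - 40*y - 75; no integer root y with |y| ≤ 4.
  x = 1: f_y(1, y) = -6*y**2 - 42*y - 88; no integer root y with |y| ≤ 4.
  x = 2: f_y(2, y) = -6*y**2 - 44*y - 103; no integer root y with |y| ≤ 4.
  x = 3: f_y(3, y) = -6*y**2 - 46*y - 120; no integer root y with |y| ≤ 4.
  x = 4: f_y(4, y) = -6*y**2 - 48*y - 139; no integer root y with |y| ≤ 4.
Only singular point on the grid: (-3, -3).
Classify: substitute x = -3 + u, y = -3 + v and expand: f = -3*u**3 - u**2*v - u*v**2 - 2*v**3 + v**2.
No constant or linear terms (consistent with a singular point). Quadratic part: v**2. Cubic part: -3*u**3 - u**2*v - u*v**2 - 2*v**3.
The quadratic part v**2 is a perfect square, so there is a single (double) tangent line v = 0, i.e. y = -3. Restricting the cubic part to that line (v = 0) leaves -3*u**3 ≠ 0, so f is not divisible by v and the branch is v² ≈ 3*u**3 to lowest order — this is a cusp.
Classification: cusp.


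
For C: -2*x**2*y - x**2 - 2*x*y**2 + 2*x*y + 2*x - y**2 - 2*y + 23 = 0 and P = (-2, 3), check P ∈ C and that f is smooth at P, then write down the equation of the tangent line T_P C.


Tangent line at P: 18*x + 4*y + 24 = 0.

Step 1: f(-2, 3) = 0, so P lies on C.
Step 2: partial derivatives
  f_x(x, y) = -4*x*y - 2*x - 2*y**2 + 2*y + 2, f_y(x, y) = -2*x**2 - 4*x*y + 2*x - 2*y - 2.
  f_x(P) = 18, f_y(P) = 4 (gradient nonzero, so P is smooth).
Step 3: tangent line at P: 18·(x − -2) + 4·(y − 3) = 0.
Expanding: 18*x + 4*y + 24 = 0.


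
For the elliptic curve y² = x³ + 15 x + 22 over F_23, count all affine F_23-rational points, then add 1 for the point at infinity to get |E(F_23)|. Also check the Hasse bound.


Affine points = {(3, 5), (3, 18), (4, 10), (4, 13), (6, 11), (6, 12), (9, 9), (9, 14), (11, 0), (14, 3), (14, 20), (18, 11), (18, 12), (19, 6), (19, 17), (22, 11), (22, 12)}; affine count = 17; |E(F_23)| = 18.

Discriminant check: Δ ∝ 4a³ + 27b² = 4·15³ + 27·22² = 4·3375 + 27·484 ≡ 3 (mod 23). Nonzero ⇒ E is nonsingular.
For each x ∈ F_23, compute rhs = x³ + 15·x + 22 mod 23, then count y ∈ F_23 with y² ≡ rhs.
  x = 0: rhs = 22, matching y values: none (0 points).
  x = 1: rhs = 15, matching y values: none (0 points).
  x = 2: rhs = 14, matching y values: none (0 points).
  x = 3: rhs = 2, matching y values: 5, 18 (2 points).
  x = 4: rhs = 8, matching y values: 10, 13 (2 points).
  x = 5: rhs = 15, matching y values: none (0 points).
  x = 6: rhs = 6, matching y values: 11, 12 (2 points).
  x = 7: rhs = 10, matching y values: none (0 points).
  x = 8: rhs = 10, matching y values: none (0 points).
  x = 9: rhs = 12, matching y values: 9, 14 (2 points).
  x = 10: rhs = 22, matching y values: none (0 points).
  x = 11: rhs = 0, matching y values: 0 (1 points).
  x = 12: rhs = 21, matching y values: none (0 points).
  x = 13: rhs = 22, matching y values: none (0 points).
  x = 14: rhs = 9, matching y values: 3, 20 (2 points).
  x = 15: rhs = 11, matching y values: none (0 points).
  x = 16: rhs = 11, matching y values: none (0 points).
  x = 17: rhs = 15, matching y values: none (0 points).
  x = 18: rhs = 6, matching y values: 11, 12 (2 points).
  x = 19: rhs = 13, matching y values: 6, 17 (2 points).
  x = 20: rhs = 19, matching y values: none (0 points).
  x = 21: rhs = 7, matching y values: none (0 points).
  x = 22: rhs = 6, matching y values: 11, 12 (2 points).
Total affine count: 17.
Full point count |E(F_23)| = 17 + 1 = 18.
Hasse bound: |18 − (23+1)| = |-6| = 6 ≤ 2√23 ≈ 9.5917 ✓.
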